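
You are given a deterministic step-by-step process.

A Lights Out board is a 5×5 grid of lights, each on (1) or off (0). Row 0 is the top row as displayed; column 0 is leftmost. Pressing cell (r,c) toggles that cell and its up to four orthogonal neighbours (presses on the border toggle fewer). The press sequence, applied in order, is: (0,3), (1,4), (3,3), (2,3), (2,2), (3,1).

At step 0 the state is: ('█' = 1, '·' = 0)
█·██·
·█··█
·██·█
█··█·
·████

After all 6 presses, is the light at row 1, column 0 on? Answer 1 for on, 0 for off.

0

k=0  █·██·
·█··█
·██·█
█··█·
·████
k=1  █···█
·█·██
·██·█
█··█·
·████
k=2  █····
·█···
·██··
█··█·
·████
k=3  █····
·█···
·███·
█·█·█
·██·█
k=4  █····
·█·█·
·█··█
█·███
·██·█
k=5  █····
·███·
··███
█··██
·██·█
k=6  █····
·███·
·████
·████
··█·█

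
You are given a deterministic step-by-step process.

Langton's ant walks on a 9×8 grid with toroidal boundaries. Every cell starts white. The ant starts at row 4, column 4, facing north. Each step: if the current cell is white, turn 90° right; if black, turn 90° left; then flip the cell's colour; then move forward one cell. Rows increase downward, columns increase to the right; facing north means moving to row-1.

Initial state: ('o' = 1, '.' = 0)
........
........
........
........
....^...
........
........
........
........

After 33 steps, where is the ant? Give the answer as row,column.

6,3

k=0  ........
........
........
........
....^...
........
........
........
........
k=1  ........
........
........
........
....o>..
........
........
........
........
k=2  ........
........
........
........
....oo..
.....v..
........
........
........
k=3  ........
........
........
........
....oo..
....<o..
........
........
........
k=4  ........
........
........
........
....^o..
....oo..
........
........
........
k=5  ........
........
........
........
...<.o..
....oo..
........
........
........
k=6  ........
........
........
...^....
...o.o..
....oo..
........
........
........
k=7  ........
........
........
...o>...
...o.o..
....oo..
........
........
........
k=8  ........
........
........
...oo...
...ovo..
....oo..
........
........
........
k=9  ........
........
........
...oo...
...<oo..
....oo..
........
........
........
k=10  ........
........
........
...oo...
....oo..
...voo..
........
........
........
k=11  ........
........
........
...oo...
....oo..
..<ooo..
........
........
........
k=12  ........
........
........
...oo...
..^.oo..
..oooo..
........
........
........
k=13  ........
........
........
...oo...
..o>oo..
..oooo..
........
........
........
k=14  ........
........
........
...oo...
..oooo..
..ovoo..
........
........
........
k=15  ........
........
........
...oo...
..oooo..
..o.>o..
........
........
........
k=16  ........
........
........
...oo...
..oo^o..
..o..o..
........
........
........
k=17  ........
........
........
...oo...
..o<.o..
..o..o..
........
........
........
k=18  ........
........
........
...oo...
..o..o..
..ov.o..
........
........
........
k=19  ........
........
........
...oo...
..o..o..
..<o.o..
........
........
........
k=20  ........
........
........
...oo...
..o..o..
...o.o..
..v.....
........
........
k=21  ........
........
........
...oo...
..o..o..
...o.o..
.<o.....
........
........
k=22  ........
........
........
...oo...
..o..o..
.^.o.o..
.oo.....
........
........
k=23  ........
........
........
...oo...
..o..o..
.o>o.o..
.oo.....
........
........
k=24  ........
........
........
...oo...
..o..o..
.ooo.o..
.ov.....
........
........
k=25  ........
........
........
...oo...
..o..o..
.ooo.o..
.o.>....
........
........
k=26  ........
........
........
...oo...
..o..o..
.ooo.o..
.o.o....
...v....
........
k=27  ........
........
........
...oo...
..o..o..
.ooo.o..
.o.o....
..<o....
........
k=28  ........
........
........
...oo...
..o..o..
.ooo.o..
.o^o....
..oo....
........
k=29  ........
........
........
...oo...
..o..o..
.ooo.o..
.oo>....
..oo....
........
k=30  ........
........
........
...oo...
..o..o..
.oo^.o..
.oo.....
..oo....
........
k=31  ........
........
........
...oo...
..o..o..
.o<..o..
.oo.....
..oo....
........
k=32  ........
........
........
...oo...
..o..o..
.o...o..
.ov.....
..oo....
........
k=33  ........
........
........
...oo...
..o..o..
.o...o..
.o.>....
..oo....
........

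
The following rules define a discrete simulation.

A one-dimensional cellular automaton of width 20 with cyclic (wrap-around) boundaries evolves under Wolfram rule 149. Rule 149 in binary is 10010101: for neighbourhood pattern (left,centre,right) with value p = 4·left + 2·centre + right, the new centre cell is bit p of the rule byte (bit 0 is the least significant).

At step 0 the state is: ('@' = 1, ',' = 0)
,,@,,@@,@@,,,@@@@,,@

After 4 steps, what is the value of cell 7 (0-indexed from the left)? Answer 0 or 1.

[0] ,,@,,@@,@@,,,@@@@,,@
[1] @,@@,,,,,,@@,,@@,@,@
[2] ,,,,@@@@@,,,@,,,,@,,
[3] @@@,,@@@,@@,@@@@,@@@
[4] @@,@,,@,,,,,,@@,,,@@

0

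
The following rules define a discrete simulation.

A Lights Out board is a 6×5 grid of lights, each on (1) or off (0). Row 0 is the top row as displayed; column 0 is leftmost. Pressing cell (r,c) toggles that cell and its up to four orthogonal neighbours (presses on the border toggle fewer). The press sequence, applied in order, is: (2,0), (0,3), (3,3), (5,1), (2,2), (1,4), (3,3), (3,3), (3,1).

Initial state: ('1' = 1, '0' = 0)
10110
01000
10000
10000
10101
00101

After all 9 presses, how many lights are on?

20

[0] 10110
01000
10000
10000
10101
00101
[1] 10110
11000
01000
00000
10101
00101
[2] 10001
11010
01000
00000
10101
00101
[3] 10001
11010
01010
00111
10111
00101
[4] 10001
11010
01010
00111
11111
11001
[5] 10001
11110
00100
00011
11111
11001
[6] 10000
11101
00101
00011
11111
11001
[7] 10000
11101
00111
00100
11101
11001
[8] 10000
11101
00101
00011
11111
11001
[9] 10000
11101
01101
11111
10111
11001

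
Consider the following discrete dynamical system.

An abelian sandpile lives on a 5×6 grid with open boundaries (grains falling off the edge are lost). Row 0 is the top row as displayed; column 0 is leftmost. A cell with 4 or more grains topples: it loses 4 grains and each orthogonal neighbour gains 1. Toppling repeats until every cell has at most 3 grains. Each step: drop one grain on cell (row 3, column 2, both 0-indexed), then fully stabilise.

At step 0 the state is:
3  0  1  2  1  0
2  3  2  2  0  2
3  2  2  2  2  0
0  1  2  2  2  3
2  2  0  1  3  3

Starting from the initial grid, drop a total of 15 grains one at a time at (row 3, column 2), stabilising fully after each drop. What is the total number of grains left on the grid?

t=0: 3  0  1  2  1  0
2  3  2  2  0  2
3  2  2  2  2  0
0  1  2  2  2  3
2  2  0  1  3  3
t=1: 3  0  1  2  1  0
2  3  2  2  0  2
3  2  2  2  2  0
0  1  3  2  2  3
2  2  0  1  3  3
t=2: 3  0  1  2  1  0
2  3  2  2  0  2
3  2  3  2  2  0
0  2  0  3  2  3
2  2  1  1  3  3
t=3: 3  0  1  2  1  0
2  3  2  2  0  2
3  2  3  2  2  0
0  2  1  3  2  3
2  2  1  1  3  3
t=4: 3  0  1  2  1  0
2  3  2  2  0  2
3  2  3  2  2  0
0  2  2  3  2  3
2  2  1  1  3  3
t=5: 3  0  1  2  1  0
2  3  2  2  0  2
3  2  3  2  2  0
0  2  3  3  2  3
2  2  1  1  3  3
t=6: 3  0  1  2  1  0
2  3  3  3  0  2
3  3  1  0  3  0
0  3  2  1  3  3
2  2  2  2  3  3
t=7: 3  0  1  2  1  0
2  3  3  3  0  2
3  3  1  0  3  0
0  3  3  1  3  3
2  2  2  2  3  3
t=8: 0  2  2  3  1  0
1  2  2  0  1  2
1  3  0  2  3  0
2  1  2  2  3  3
2  3  3  2  3  3
t=9: 0  2  2  3  1  0
1  2  2  0  1  2
1  3  0  2  3  0
2  1  3  2  3  3
2  3  3  2  3  3
t=10: 0  2  2  3  1  0
1  2  2  0  1  2
1  3  1  2  3  0
2  3  1  3  3  3
3  0  1  3  3  3
t=11: 0  2  2  3  1  0
1  2  2  0  1  2
1  3  1  2  3  0
2  3  2  3  3  3
3  0  1  3  3  3
t=12: 0  2  2  3  1  0
1  2  2  0  1  2
1  3  1  2  3  0
2  3  3  3  3  3
3  0  1  3  3  3
t=13: 0  2  2  3  1  0
1  3  3  1  2  2
2  1  0  1  1  2
3  1  3  3  3  1
3  1  3  1  2  1
t=14: 0  2  2  3  1  0
1  3  3  1  2  2
2  1  1  2  2  2
3  2  2  1  0  2
3  2  0  3  3  1
t=15: 0  2  2  3  1  0
1  3  3  1  2  2
2  1  1  2  2  2
3  2  3  1  0  2
3  2  0  3  3  1

53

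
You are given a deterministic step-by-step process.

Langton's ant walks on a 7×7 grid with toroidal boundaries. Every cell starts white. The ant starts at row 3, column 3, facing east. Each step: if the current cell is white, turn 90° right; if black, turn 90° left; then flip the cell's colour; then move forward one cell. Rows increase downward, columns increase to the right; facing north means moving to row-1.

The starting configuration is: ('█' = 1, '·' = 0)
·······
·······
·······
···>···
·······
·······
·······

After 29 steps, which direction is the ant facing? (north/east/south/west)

south

step 0: ·······
·······
·······
···>···
·······
·······
·······
step 1: ·······
·······
·······
···█···
···v···
·······
·······
step 2: ·······
·······
·······
···█···
··<█···
·······
·······
step 3: ·······
·······
·······
··^█···
··██···
·······
·······
step 4: ·······
·······
·······
··█>···
··██···
·······
·······
step 5: ·······
·······
···^···
··█····
··██···
·······
·······
step 6: ·······
·······
···█>··
··█····
··██···
·······
·······
step 7: ·······
·······
···██··
··█·v··
··██···
·······
·······
step 8: ·······
·······
···██··
··█<█··
··██···
·······
·······
step 9: ·······
·······
···^█··
··███··
··██···
·······
·······
step 10: ·······
·······
··<·█··
··███··
··██···
·······
·······
step 11: ·······
··^····
··█·█··
··███··
··██···
·······
·······
step 12: ·······
··█>···
··█·█··
··███··
··██···
·······
·······
step 13: ·······
··██···
··█v█··
··███··
··██···
·······
·······
step 14: ·······
··██···
··<██··
··███··
··██···
·······
·······
step 15: ·······
··██···
···██··
··v██··
··██···
·······
·······
step 16: ·······
··██···
···██··
···>█··
··██···
·······
·······
step 17: ·······
··██···
···^█··
····█··
··██···
·······
·······
step 18: ·······
··██···
··<·█··
····█··
··██···
·······
·······
step 19: ·······
··^█···
··█·█··
····█··
··██···
·······
·······
step 20: ·······
·<·█···
··█·█··
····█··
··██···
·······
·······
step 21: ·^·····
·█·█···
··█·█··
····█··
··██···
·······
·······
step 22: ·█>····
·█·█···
··█·█··
····█··
··██···
·······
·······
step 23: ·██····
·█v█···
··█·█··
····█··
··██···
·······
·······
step 24: ·██····
·<██···
··█·█··
····█··
··██···
·······
·······
step 25: ·██····
··██···
·v█·█··
····█··
··██···
·······
·······
step 26: ·██····
··██···
<██·█··
····█··
··██···
·······
·······
step 27: ·██····
^·██···
███·█··
····█··
··██···
·······
·······
step 28: ·██····
█>██···
███·█··
····█··
··██···
·······
·······
step 29: ·██····
████···
█v█·█··
····█··
··██···
·······
·······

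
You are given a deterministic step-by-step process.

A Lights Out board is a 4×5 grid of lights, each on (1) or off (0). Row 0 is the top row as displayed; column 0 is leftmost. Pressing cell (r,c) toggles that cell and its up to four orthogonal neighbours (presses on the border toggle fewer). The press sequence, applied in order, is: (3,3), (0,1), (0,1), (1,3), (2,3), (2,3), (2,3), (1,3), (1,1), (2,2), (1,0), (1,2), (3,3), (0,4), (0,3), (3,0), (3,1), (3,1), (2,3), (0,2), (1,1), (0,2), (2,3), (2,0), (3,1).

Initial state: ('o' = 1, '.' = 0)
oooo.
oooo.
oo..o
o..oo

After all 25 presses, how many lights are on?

9

gen 0: oooo.
oooo.
oo..o
o..oo
gen 1: oooo.
oooo.
oo.oo
o.o..
gen 2: ...o.
o.oo.
oo.oo
o.o..
gen 3: oooo.
oooo.
oo.oo
o.o..
gen 4: ooo..
oo..o
oo..o
o.o..
gen 5: ooo..
oo.oo
oooo.
o.oo.
gen 6: ooo..
oo..o
oo..o
o.o..
gen 7: ooo..
oo.oo
oooo.
o.oo.
gen 8: oooo.
ooo..
ooo..
o.oo.
gen 9: o.oo.
.....
o.o..
o.oo.
gen 10: o.oo.
..o..
oo.o.
o..o.
gen 11: ..oo.
ooo..
.o.o.
o..o.
gen 12: ...o.
o..o.
.ooo.
o..o.
gen 13: ...o.
o..o.
.oo..
o.o.o
gen 14: ....o
o..oo
.oo..
o.o.o
gen 15: ..oo.
o...o
.oo..
o.o.o
gen 16: ..oo.
o...o
ooo..
.oo.o
gen 17: ..oo.
o...o
o.o..
o...o
gen 18: ..oo.
o...o
ooo..
.oo.o
gen 19: ..oo.
o..oo
oo.oo
.oooo
gen 20: .o...
o.ooo
oo.oo
.oooo
gen 21: .....
.o.oo
o..oo
.oooo
gen 22: .ooo.
.oooo
o..oo
.oooo
gen 23: .ooo.
.oo.o
o.o..
.oo.o
gen 24: .ooo.
ooo.o
.oo..
ooo.o
gen 25: .ooo.
ooo.o
..o..
....o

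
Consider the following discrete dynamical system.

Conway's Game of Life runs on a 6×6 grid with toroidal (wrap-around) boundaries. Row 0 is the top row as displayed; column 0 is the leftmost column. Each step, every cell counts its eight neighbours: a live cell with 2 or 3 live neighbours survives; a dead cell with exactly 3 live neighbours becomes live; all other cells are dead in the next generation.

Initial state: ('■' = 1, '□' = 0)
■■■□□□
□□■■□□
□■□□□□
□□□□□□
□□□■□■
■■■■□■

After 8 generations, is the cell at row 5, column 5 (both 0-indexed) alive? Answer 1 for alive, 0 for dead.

step 0: ■■■□□□
□□■■□□
□■□□□□
□□□□□□
□□□■□■
■■■■□■
step 1: □□□□■■
■□□■□□
□□■□□□
□□□□□□
□■□■□■
□□□■□■
step 2: ■□□■□■
□□□■■■
□□□□□□
□□■□□□
■□■□□□
□□■■□■
step 3: ■□□□□□
■□□■□■
□□□■■□
□■□□□□
□□■□□□
□□■■□■
step 4: ■■■■□□
■□□■□■
■□■■■■
□□■■□□
□■■■□□
□■■■□□
step 5: □□□□□■
□□□□□□
■□□□□□
■□□□□■
□□□□■□
□□□□■□
step 6: □□□□□□
□□□□□□
■□□□□■
■□□□□■
□□□□■□
□□□□■■
step 7: □□□□□□
□□□□□□
■□□□□■
■□□□■□
■□□□■□
□□□□■■
step 8: □□□□□□
□□□□□□
■□□□□■
■■□□■□
■□□■■□
□□□□■■

1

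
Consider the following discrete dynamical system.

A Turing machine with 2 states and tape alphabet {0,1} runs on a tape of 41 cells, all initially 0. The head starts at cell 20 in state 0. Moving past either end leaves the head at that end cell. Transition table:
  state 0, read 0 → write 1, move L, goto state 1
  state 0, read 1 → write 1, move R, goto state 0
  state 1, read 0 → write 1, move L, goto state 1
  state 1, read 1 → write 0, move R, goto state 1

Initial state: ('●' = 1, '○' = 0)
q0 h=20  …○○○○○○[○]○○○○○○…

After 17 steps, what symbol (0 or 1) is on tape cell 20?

0) q0 h=20  …○○○○○○[○]○○○○○○…
1) q1 h=19  …○○○○○○[○]●○○○○○…
2) q1 h=18  …○○○○○○[○]●●○○○○…
3) q1 h=17  …○○○○○○[○]●●●○○○…
4) q1 h=16  …○○○○○○[○]●●●●○○…
5) q1 h=15  …○○○○○○[○]●●●●●○…
6) q1 h=14  …○○○○○○[○]●●●●●●…
7) q1 h=13  …○○○○○○[○]●●●●●●…
8) q1 h=12  …○○○○○○[○]●●●●●●…
9) q1 h=11  …○○○○○○[○]●●●●●●…
10) q1 h=10  …○○○○○○[○]●●●●●●…
11) q1 h= 9  …○○○○○○[○]●●●●●●…
12) q1 h= 8  …○○○○○○[○]●●●●●●…
13) q1 h= 7  …○○○○○○[○]●●●●●●…
14) q1 h= 6  |○○○○○○[○]●●●●●●…
15) q1 h= 5  |○○○○○[○]●●●●●●…
16) q1 h= 4  |○○○○[○]●●●●●●…
17) q1 h= 3  |○○○[○]●●●●●●…

1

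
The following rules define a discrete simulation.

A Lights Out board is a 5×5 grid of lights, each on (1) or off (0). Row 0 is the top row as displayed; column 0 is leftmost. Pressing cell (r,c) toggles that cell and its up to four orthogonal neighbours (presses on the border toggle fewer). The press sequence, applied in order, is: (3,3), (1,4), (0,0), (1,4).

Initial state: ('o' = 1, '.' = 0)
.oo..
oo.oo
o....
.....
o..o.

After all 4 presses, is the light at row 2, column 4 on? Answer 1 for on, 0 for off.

0

step 0: .oo..
oo.oo
o....
.....
o..o.
step 1: .oo..
oo.oo
o..o.
..ooo
o....
step 2: .oo.o
oo...
o..oo
..ooo
o....
step 3: o.o.o
.o...
o..oo
..ooo
o....
step 4: o.o..
.o.oo
o..o.
..ooo
o....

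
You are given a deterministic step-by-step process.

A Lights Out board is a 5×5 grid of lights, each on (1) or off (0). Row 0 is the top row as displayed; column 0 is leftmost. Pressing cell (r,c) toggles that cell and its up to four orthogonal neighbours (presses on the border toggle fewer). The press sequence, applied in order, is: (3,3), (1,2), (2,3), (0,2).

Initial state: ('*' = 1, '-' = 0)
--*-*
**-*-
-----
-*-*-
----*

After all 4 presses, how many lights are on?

0) --*-*
**-*-
-----
-*-*-
----*
1) --*-*
**-*-
---*-
-**-*
---**
2) ----*
*-*--
--**-
-**-*
---**
3) ----*
*-**-
----*
-****
---**
4) -****
*--*-
----*
-****
---**

13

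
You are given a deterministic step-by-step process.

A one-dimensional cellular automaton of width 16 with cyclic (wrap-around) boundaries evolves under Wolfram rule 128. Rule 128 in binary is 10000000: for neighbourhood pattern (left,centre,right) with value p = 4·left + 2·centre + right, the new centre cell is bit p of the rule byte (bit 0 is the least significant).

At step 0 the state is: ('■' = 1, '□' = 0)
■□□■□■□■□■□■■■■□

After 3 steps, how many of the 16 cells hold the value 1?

0

[0] ■□□■□■□■□■□■■■■□
[1] □□□□□□□□□□□□■■□□
[2] □□□□□□□□□□□□□□□□
[3] □□□□□□□□□□□□□□□□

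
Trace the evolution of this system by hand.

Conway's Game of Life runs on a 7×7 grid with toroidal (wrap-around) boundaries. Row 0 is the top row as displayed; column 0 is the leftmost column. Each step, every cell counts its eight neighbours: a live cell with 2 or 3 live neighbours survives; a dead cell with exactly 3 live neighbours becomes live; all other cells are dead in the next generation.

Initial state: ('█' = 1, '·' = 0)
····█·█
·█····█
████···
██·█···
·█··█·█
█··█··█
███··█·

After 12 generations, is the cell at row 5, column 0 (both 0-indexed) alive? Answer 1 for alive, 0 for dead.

[0] ····█·█
·█····█
████···
██·█···
·█··█·█
█··█··█
███··█·
[1] ··█···█
·█·█·██
···█··█
···██·█
·█·████
···██··
·█████·
[2] ······█
···████
···█··█
······█
█·····█
██····█
·█···█·
[3] █·····█
█··██·█
█··█··█
·····██
·█···█·
·█···█·
·█···█·
[4] ·█··█··
·█·██··
···█···
····██·
█···██·
███·███
·█···█·
[5] ██·███·
···██··
··██·█·
···█·██
█······
··██···
···█···
[6] ·····█·
·█····█
··█··██
··██·██
··███·█
··██···
·█·····
[7] █······
█·····█
·████··
██·····
·█····█
·█··█··
··█····
[8] ██····█
█·██··█
··██··█
···█···
·██····
███····
·█·····
[9] ······█
···█·█·
██··█·█
·█·█···
█··█···
█······
······█
[10] ·····██
····██·
██·████
·█·██·█
███····
█·····█
█·····█
[11] █···█··
···█···
·█·····
·······
··██·█·
·······
·······
[12] ·······
·······
·······
··█····
·······
·······
·······

0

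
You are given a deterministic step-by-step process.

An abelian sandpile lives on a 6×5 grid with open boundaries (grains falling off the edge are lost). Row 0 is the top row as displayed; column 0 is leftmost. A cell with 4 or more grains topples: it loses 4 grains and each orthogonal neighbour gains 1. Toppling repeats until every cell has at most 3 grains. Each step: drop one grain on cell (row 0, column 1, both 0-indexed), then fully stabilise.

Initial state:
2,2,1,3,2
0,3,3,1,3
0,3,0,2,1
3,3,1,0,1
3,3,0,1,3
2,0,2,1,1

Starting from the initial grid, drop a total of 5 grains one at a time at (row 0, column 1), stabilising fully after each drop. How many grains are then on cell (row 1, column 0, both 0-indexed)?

step 0: 2,2,1,3,2
0,3,3,1,3
0,3,0,2,1
3,3,1,0,1
3,3,0,1,3
2,0,2,1,1
step 1: 2,3,1,3,2
0,3,3,1,3
0,3,0,2,1
3,3,1,0,1
3,3,0,1,3
2,0,2,1,1
step 2: 3,1,3,3,2
1,2,0,2,3
2,1,2,2,1
1,2,2,0,1
1,1,1,1,3
3,1,2,1,1
step 3: 3,2,3,3,2
1,2,0,2,3
2,1,2,2,1
1,2,2,0,1
1,1,1,1,3
3,1,2,1,1
step 4: 3,3,3,3,2
1,2,0,2,3
2,1,2,2,1
1,2,2,0,1
1,1,1,1,3
3,1,2,1,1
step 5: 0,2,1,0,3
2,3,1,3,3
2,1,2,2,1
1,2,2,0,1
1,1,1,1,3
3,1,2,1,1

2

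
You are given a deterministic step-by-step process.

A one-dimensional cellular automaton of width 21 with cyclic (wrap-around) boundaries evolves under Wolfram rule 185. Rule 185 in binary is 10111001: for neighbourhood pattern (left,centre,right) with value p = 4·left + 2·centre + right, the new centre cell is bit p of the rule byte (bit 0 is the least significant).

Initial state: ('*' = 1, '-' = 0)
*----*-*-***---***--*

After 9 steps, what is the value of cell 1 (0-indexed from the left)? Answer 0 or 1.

gen 0: *----*-*-***---***--*
gen 1: -***--*-***-**-**-*-*
gen 2: ***-*--***-**-**-*-*-
gen 3: **-*-*-**-**-**-*-*-*
gen 4: *-*-*-**-**-**-*-*-**
gen 5: -*-*-**-**-**-*-*-***
gen 6: *-*-**-**-**-*-*-***-
gen 7: -*-**-**-**-*-*-***-*
gen 8: *-**-**-**-*-*-***-*-
gen 9: -**-**-**-*-*-***-*-*

1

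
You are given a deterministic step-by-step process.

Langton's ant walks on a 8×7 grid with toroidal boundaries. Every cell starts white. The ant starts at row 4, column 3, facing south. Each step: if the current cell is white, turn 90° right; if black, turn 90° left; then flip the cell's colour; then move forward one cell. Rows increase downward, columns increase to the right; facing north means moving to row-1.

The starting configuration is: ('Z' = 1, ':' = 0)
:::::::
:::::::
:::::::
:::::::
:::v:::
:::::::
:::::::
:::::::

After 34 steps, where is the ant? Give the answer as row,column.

1,4

step 0: :::::::
:::::::
:::::::
:::::::
:::v:::
:::::::
:::::::
:::::::
step 1: :::::::
:::::::
:::::::
:::::::
::<Z:::
:::::::
:::::::
:::::::
step 2: :::::::
:::::::
:::::::
::^::::
::ZZ:::
:::::::
:::::::
:::::::
step 3: :::::::
:::::::
:::::::
::Z>:::
::ZZ:::
:::::::
:::::::
:::::::
step 4: :::::::
:::::::
:::::::
::ZZ:::
::Zv:::
:::::::
:::::::
:::::::
step 5: :::::::
:::::::
:::::::
::ZZ:::
::Z:>::
:::::::
:::::::
:::::::
step 6: :::::::
:::::::
:::::::
::ZZ:::
::Z:Z::
::::v::
:::::::
:::::::
step 7: :::::::
:::::::
:::::::
::ZZ:::
::Z:Z::
:::<Z::
:::::::
:::::::
step 8: :::::::
:::::::
:::::::
::ZZ:::
::Z^Z::
:::ZZ::
:::::::
:::::::
step 9: :::::::
:::::::
:::::::
::ZZ:::
::ZZ>::
:::ZZ::
:::::::
:::::::
step 10: :::::::
:::::::
:::::::
::ZZ^::
::ZZ:::
:::ZZ::
:::::::
:::::::
step 11: :::::::
:::::::
:::::::
::ZZZ>:
::ZZ:::
:::ZZ::
:::::::
:::::::
step 12: :::::::
:::::::
:::::::
::ZZZZ:
::ZZ:v:
:::ZZ::
:::::::
:::::::
step 13: :::::::
:::::::
:::::::
::ZZZZ:
::ZZ<Z:
:::ZZ::
:::::::
:::::::
step 14: :::::::
:::::::
:::::::
::ZZ^Z:
::ZZZZ:
:::ZZ::
:::::::
:::::::
step 15: :::::::
:::::::
:::::::
::Z<:Z:
::ZZZZ:
:::ZZ::
:::::::
:::::::
step 16: :::::::
:::::::
:::::::
::Z::Z:
::ZvZZ:
:::ZZ::
:::::::
:::::::
step 17: :::::::
:::::::
:::::::
::Z::Z:
::Z:>Z:
:::ZZ::
:::::::
:::::::
step 18: :::::::
:::::::
:::::::
::Z:^Z:
::Z::Z:
:::ZZ::
:::::::
:::::::
step 19: :::::::
:::::::
:::::::
::Z:Z>:
::Z::Z:
:::ZZ::
:::::::
:::::::
step 20: :::::::
:::::::
:::::^:
::Z:Z::
::Z::Z:
:::ZZ::
:::::::
:::::::
step 21: :::::::
:::::::
:::::Z>
::Z:Z::
::Z::Z:
:::ZZ::
:::::::
:::::::
step 22: :::::::
:::::::
:::::ZZ
::Z:Z:v
::Z::Z:
:::ZZ::
:::::::
:::::::
step 23: :::::::
:::::::
:::::ZZ
::Z:Z<Z
::Z::Z:
:::ZZ::
:::::::
:::::::
step 24: :::::::
:::::::
:::::^Z
::Z:ZZZ
::Z::Z:
:::ZZ::
:::::::
:::::::
step 25: :::::::
:::::::
::::<:Z
::Z:ZZZ
::Z::Z:
:::ZZ::
:::::::
:::::::
step 26: :::::::
::::^::
::::Z:Z
::Z:ZZZ
::Z::Z:
:::ZZ::
:::::::
:::::::
step 27: :::::::
::::Z>:
::::Z:Z
::Z:ZZZ
::Z::Z:
:::ZZ::
:::::::
:::::::
step 28: :::::::
::::ZZ:
::::ZvZ
::Z:ZZZ
::Z::Z:
:::ZZ::
:::::::
:::::::
step 29: :::::::
::::ZZ:
::::<ZZ
::Z:ZZZ
::Z::Z:
:::ZZ::
:::::::
:::::::
step 30: :::::::
::::ZZ:
:::::ZZ
::Z:vZZ
::Z::Z:
:::ZZ::
:::::::
:::::::
step 31: :::::::
::::ZZ:
:::::ZZ
::Z::>Z
::Z::Z:
:::ZZ::
:::::::
:::::::
step 32: :::::::
::::ZZ:
:::::^Z
::Z:::Z
::Z::Z:
:::ZZ::
:::::::
:::::::
step 33: :::::::
::::ZZ:
::::<:Z
::Z:::Z
::Z::Z:
:::ZZ::
:::::::
:::::::
step 34: :::::::
::::^Z:
::::Z:Z
::Z:::Z
::Z::Z:
:::ZZ::
:::::::
:::::::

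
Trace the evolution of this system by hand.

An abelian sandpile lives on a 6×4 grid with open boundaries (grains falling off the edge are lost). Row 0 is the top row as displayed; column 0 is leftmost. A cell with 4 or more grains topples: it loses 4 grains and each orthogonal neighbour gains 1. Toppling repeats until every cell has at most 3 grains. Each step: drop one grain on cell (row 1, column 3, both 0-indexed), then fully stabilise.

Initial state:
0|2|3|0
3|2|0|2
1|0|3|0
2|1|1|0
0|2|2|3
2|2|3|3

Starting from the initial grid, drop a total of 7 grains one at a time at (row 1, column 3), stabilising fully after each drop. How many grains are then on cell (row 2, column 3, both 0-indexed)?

2

[0] 0|2|3|0
3|2|0|2
1|0|3|0
2|1|1|0
0|2|2|3
2|2|3|3
[1] 0|2|3|0
3|2|0|3
1|0|3|0
2|1|1|0
0|2|2|3
2|2|3|3
[2] 0|2|3|1
3|2|1|0
1|0|3|1
2|1|1|0
0|2|2|3
2|2|3|3
[3] 0|2|3|1
3|2|1|1
1|0|3|1
2|1|1|0
0|2|2|3
2|2|3|3
[4] 0|2|3|1
3|2|1|2
1|0|3|1
2|1|1|0
0|2|2|3
2|2|3|3
[5] 0|2|3|1
3|2|1|3
1|0|3|1
2|1|1|0
0|2|2|3
2|2|3|3
[6] 0|2|3|2
3|2|2|0
1|0|3|2
2|1|1|0
0|2|2|3
2|2|3|3
[7] 0|2|3|2
3|2|2|1
1|0|3|2
2|1|1|0
0|2|2|3
2|2|3|3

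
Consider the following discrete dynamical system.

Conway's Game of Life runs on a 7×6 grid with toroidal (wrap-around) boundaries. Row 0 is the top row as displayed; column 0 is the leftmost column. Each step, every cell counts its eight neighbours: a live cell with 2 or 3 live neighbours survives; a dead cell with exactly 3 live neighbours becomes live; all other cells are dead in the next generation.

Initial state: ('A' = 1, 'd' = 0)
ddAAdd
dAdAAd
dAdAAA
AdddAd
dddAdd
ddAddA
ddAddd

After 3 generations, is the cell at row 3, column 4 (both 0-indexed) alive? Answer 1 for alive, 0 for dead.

0

step 0: ddAAdd
dAdAAd
dAdAAA
AdddAd
dddAdd
ddAddA
ddAddd
step 1: dAddAd
AAdddA
dAdddd
AdAddd
dddAAA
ddAAdd
dAAddd
step 2: dddddA
dAAddA
ddAddA
AAAAAA
dAddAA
dAdddd
dAdddd
step 3: dAAddd
dAAdAA
dddddd
dddddd
dddddd
dAAddd
Addddd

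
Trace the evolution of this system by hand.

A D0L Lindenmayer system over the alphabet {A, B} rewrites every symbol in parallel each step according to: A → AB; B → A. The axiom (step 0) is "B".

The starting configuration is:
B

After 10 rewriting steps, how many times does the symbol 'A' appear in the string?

55

k=0  B
k=1  A
k=2  AB
k=3  ABA
k=4  ABAAB
k=5  ABAABABA
k=6  ABAABABAABAAB
k=7  ABAABABAABAABABAABABA
k=8  ABAABABAABAABABAABABAABAABABAABAAB
k=9  ABAABABAABAABABAABABAABAABABAABAABABAABABAABAABABAABABA
k=10  ABAABABAABAABABAABABAABAABABAABAABABAABABAABAABABAABABAABAABABAABAABABAABABAABAABABAABAAB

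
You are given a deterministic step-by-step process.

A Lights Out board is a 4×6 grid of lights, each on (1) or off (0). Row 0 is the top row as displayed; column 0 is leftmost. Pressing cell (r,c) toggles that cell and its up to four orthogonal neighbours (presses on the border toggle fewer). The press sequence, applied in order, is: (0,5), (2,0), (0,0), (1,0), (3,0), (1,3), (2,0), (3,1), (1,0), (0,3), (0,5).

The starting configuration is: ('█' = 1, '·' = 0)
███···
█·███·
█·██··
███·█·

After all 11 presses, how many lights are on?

gen 0: ███···
█·███·
█·██··
███·█·
gen 1: ███·██
█·████
█·██··
███·█·
gen 2: ███·██
··████
·███··
·██·█·
gen 3: ··█·██
█·████
·███··
·██·█·
gen 4: █·█·██
·█████
████··
·██·█·
gen 5: █·█·██
·█████
·███··
█·█·█·
gen 6: █·████
·█···█
·██···
█·█·█·
gen 7: █·████
██···█
█·█···
··█·█·
gen 8: █·████
██···█
███···
██··█·
gen 9: ··████
·····█
·██···
██··█·
gen 10: ·····█
···█·█
·██···
██··█·
gen 11: ····█·
···█··
·██···
██··█·

7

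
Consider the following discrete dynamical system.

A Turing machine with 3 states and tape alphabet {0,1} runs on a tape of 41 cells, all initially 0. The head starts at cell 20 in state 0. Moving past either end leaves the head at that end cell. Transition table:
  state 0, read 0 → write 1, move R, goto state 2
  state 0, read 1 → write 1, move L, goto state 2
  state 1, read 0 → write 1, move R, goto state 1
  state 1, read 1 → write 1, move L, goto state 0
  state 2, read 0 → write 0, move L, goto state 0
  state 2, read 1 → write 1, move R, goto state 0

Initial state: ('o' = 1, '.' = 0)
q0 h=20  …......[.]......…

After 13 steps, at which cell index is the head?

15

[0] q0 h=20  …......[.]......…
[1] q2 h=21  ….....o[.]......…
[2] q0 h=20  …......[o]......…
[3] q2 h=19  …......[.]o.....…
[4] q0 h=18  …......[.].o....…
[5] q2 h=19  ….....o[.]o.....…
[6] q0 h=18  …......[o].o....…
[7] q2 h=17  …......[.]o.o...…
[8] q0 h=16  …......[.].o.o..…
[9] q2 h=17  ….....o[.]o.o...…
[10] q0 h=16  …......[o].o.o..…
[11] q2 h=15  …......[.]o.o.o.…
[12] q0 h=14  …......[.].o.o.o…
[13] q2 h=15  ….....o[.]o.o.o.…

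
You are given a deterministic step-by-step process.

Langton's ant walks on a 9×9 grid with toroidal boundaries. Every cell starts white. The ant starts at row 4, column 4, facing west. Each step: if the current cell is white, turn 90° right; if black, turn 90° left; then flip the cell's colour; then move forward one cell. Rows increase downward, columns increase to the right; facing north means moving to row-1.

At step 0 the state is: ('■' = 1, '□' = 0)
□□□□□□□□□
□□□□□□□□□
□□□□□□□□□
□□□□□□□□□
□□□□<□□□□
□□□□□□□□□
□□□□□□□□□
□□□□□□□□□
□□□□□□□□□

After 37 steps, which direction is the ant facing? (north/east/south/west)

t=0: □□□□□□□□□
□□□□□□□□□
□□□□□□□□□
□□□□□□□□□
□□□□<□□□□
□□□□□□□□□
□□□□□□□□□
□□□□□□□□□
□□□□□□□□□
t=1: □□□□□□□□□
□□□□□□□□□
□□□□□□□□□
□□□□^□□□□
□□□□■□□□□
□□□□□□□□□
□□□□□□□□□
□□□□□□□□□
□□□□□□□□□
t=2: □□□□□□□□□
□□□□□□□□□
□□□□□□□□□
□□□□■>□□□
□□□□■□□□□
□□□□□□□□□
□□□□□□□□□
□□□□□□□□□
□□□□□□□□□
t=3: □□□□□□□□□
□□□□□□□□□
□□□□□□□□□
□□□□■■□□□
□□□□■v□□□
□□□□□□□□□
□□□□□□□□□
□□□□□□□□□
□□□□□□□□□
t=4: □□□□□□□□□
□□□□□□□□□
□□□□□□□□□
□□□□■■□□□
□□□□<■□□□
□□□□□□□□□
□□□□□□□□□
□□□□□□□□□
□□□□□□□□□
t=5: □□□□□□□□□
□□□□□□□□□
□□□□□□□□□
□□□□■■□□□
□□□□□■□□□
□□□□v□□□□
□□□□□□□□□
□□□□□□□□□
□□□□□□□□□
t=6: □□□□□□□□□
□□□□□□□□□
□□□□□□□□□
□□□□■■□□□
□□□□□■□□□
□□□<■□□□□
□□□□□□□□□
□□□□□□□□□
□□□□□□□□□
t=7: □□□□□□□□□
□□□□□□□□□
□□□□□□□□□
□□□□■■□□□
□□□^□■□□□
□□□■■□□□□
□□□□□□□□□
□□□□□□□□□
□□□□□□□□□
t=8: □□□□□□□□□
□□□□□□□□□
□□□□□□□□□
□□□□■■□□□
□□□■>■□□□
□□□■■□□□□
□□□□□□□□□
□□□□□□□□□
□□□□□□□□□
t=9: □□□□□□□□□
□□□□□□□□□
□□□□□□□□□
□□□□■■□□□
□□□■■■□□□
□□□■v□□□□
□□□□□□□□□
□□□□□□□□□
□□□□□□□□□
t=10: □□□□□□□□□
□□□□□□□□□
□□□□□□□□□
□□□□■■□□□
□□□■■■□□□
□□□■□>□□□
□□□□□□□□□
□□□□□□□□□
□□□□□□□□□
t=11: □□□□□□□□□
□□□□□□□□□
□□□□□□□□□
□□□□■■□□□
□□□■■■□□□
□□□■□■□□□
□□□□□v□□□
□□□□□□□□□
□□□□□□□□□
t=12: □□□□□□□□□
□□□□□□□□□
□□□□□□□□□
□□□□■■□□□
□□□■■■□□□
□□□■□■□□□
□□□□<■□□□
□□□□□□□□□
□□□□□□□□□
t=13: □□□□□□□□□
□□□□□□□□□
□□□□□□□□□
□□□□■■□□□
□□□■■■□□□
□□□■^■□□□
□□□□■■□□□
□□□□□□□□□
□□□□□□□□□
t=14: □□□□□□□□□
□□□□□□□□□
□□□□□□□□□
□□□□■■□□□
□□□■■■□□□
□□□■■>□□□
□□□□■■□□□
□□□□□□□□□
□□□□□□□□□
t=15: □□□□□□□□□
□□□□□□□□□
□□□□□□□□□
□□□□■■□□□
□□□■■^□□□
□□□■■□□□□
□□□□■■□□□
□□□□□□□□□
□□□□□□□□□
t=16: □□□□□□□□□
□□□□□□□□□
□□□□□□□□□
□□□□■■□□□
□□□■<□□□□
□□□■■□□□□
□□□□■■□□□
□□□□□□□□□
□□□□□□□□□
t=17: □□□□□□□□□
□□□□□□□□□
□□□□□□□□□
□□□□■■□□□
□□□■□□□□□
□□□■v□□□□
□□□□■■□□□
□□□□□□□□□
□□□□□□□□□
t=18: □□□□□□□□□
□□□□□□□□□
□□□□□□□□□
□□□□■■□□□
□□□■□□□□□
□□□■□>□□□
□□□□■■□□□
□□□□□□□□□
□□□□□□□□□
t=19: □□□□□□□□□
□□□□□□□□□
□□□□□□□□□
□□□□■■□□□
□□□■□□□□□
□□□■□■□□□
□□□□■v□□□
□□□□□□□□□
□□□□□□□□□
t=20: □□□□□□□□□
□□□□□□□□□
□□□□□□□□□
□□□□■■□□□
□□□■□□□□□
□□□■□■□□□
□□□□■□>□□
□□□□□□□□□
□□□□□□□□□
t=21: □□□□□□□□□
□□□□□□□□□
□□□□□□□□□
□□□□■■□□□
□□□■□□□□□
□□□■□■□□□
□□□□■□■□□
□□□□□□v□□
□□□□□□□□□
t=22: □□□□□□□□□
□□□□□□□□□
□□□□□□□□□
□□□□■■□□□
□□□■□□□□□
□□□■□■□□□
□□□□■□■□□
□□□□□<■□□
□□□□□□□□□
t=23: □□□□□□□□□
□□□□□□□□□
□□□□□□□□□
□□□□■■□□□
□□□■□□□□□
□□□■□■□□□
□□□□■^■□□
□□□□□■■□□
□□□□□□□□□
t=24: □□□□□□□□□
□□□□□□□□□
□□□□□□□□□
□□□□■■□□□
□□□■□□□□□
□□□■□■□□□
□□□□■■>□□
□□□□□■■□□
□□□□□□□□□
t=25: □□□□□□□□□
□□□□□□□□□
□□□□□□□□□
□□□□■■□□□
□□□■□□□□□
□□□■□■^□□
□□□□■■□□□
□□□□□■■□□
□□□□□□□□□
t=26: □□□□□□□□□
□□□□□□□□□
□□□□□□□□□
□□□□■■□□□
□□□■□□□□□
□□□■□■■>□
□□□□■■□□□
□□□□□■■□□
□□□□□□□□□
t=27: □□□□□□□□□
□□□□□□□□□
□□□□□□□□□
□□□□■■□□□
□□□■□□□□□
□□□■□■■■□
□□□□■■□v□
□□□□□■■□□
□□□□□□□□□
t=28: □□□□□□□□□
□□□□□□□□□
□□□□□□□□□
□□□□■■□□□
□□□■□□□□□
□□□■□■■■□
□□□□■■<■□
□□□□□■■□□
□□□□□□□□□
t=29: □□□□□□□□□
□□□□□□□□□
□□□□□□□□□
□□□□■■□□□
□□□■□□□□□
□□□■□■^■□
□□□□■■■■□
□□□□□■■□□
□□□□□□□□□
t=30: □□□□□□□□□
□□□□□□□□□
□□□□□□□□□
□□□□■■□□□
□□□■□□□□□
□□□■□<□■□
□□□□■■■■□
□□□□□■■□□
□□□□□□□□□
t=31: □□□□□□□□□
□□□□□□□□□
□□□□□□□□□
□□□□■■□□□
□□□■□□□□□
□□□■□□□■□
□□□□■v■■□
□□□□□■■□□
□□□□□□□□□
t=32: □□□□□□□□□
□□□□□□□□□
□□□□□□□□□
□□□□■■□□□
□□□■□□□□□
□□□■□□□■□
□□□□■□>■□
□□□□□■■□□
□□□□□□□□□
t=33: □□□□□□□□□
□□□□□□□□□
□□□□□□□□□
□□□□■■□□□
□□□■□□□□□
□□□■□□^■□
□□□□■□□■□
□□□□□■■□□
□□□□□□□□□
t=34: □□□□□□□□□
□□□□□□□□□
□□□□□□□□□
□□□□■■□□□
□□□■□□□□□
□□□■□□■>□
□□□□■□□■□
□□□□□■■□□
□□□□□□□□□
t=35: □□□□□□□□□
□□□□□□□□□
□□□□□□□□□
□□□□■■□□□
□□□■□□□^□
□□□■□□■□□
□□□□■□□■□
□□□□□■■□□
□□□□□□□□□
t=36: □□□□□□□□□
□□□□□□□□□
□□□□□□□□□
□□□□■■□□□
□□□■□□□■>
□□□■□□■□□
□□□□■□□■□
□□□□□■■□□
□□□□□□□□□
t=37: □□□□□□□□□
□□□□□□□□□
□□□□□□□□□
□□□□■■□□□
□□□■□□□■■
□□□■□□■□v
□□□□■□□■□
□□□□□■■□□
□□□□□□□□□

south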